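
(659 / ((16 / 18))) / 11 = 5931 / 88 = 67.40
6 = 6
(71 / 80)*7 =497 / 80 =6.21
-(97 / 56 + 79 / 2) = -2309 / 56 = -41.23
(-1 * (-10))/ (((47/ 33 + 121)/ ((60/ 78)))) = 165/ 2626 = 0.06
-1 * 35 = -35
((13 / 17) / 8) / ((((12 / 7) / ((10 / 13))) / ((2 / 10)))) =7 / 816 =0.01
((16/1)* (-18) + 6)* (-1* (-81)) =-22842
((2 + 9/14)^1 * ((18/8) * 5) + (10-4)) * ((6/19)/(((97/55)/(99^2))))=3235947165/51604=62707.29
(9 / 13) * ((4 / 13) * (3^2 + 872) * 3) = 95148 / 169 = 563.01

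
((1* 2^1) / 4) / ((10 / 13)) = 13 / 20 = 0.65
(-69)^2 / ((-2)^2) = 4761 / 4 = 1190.25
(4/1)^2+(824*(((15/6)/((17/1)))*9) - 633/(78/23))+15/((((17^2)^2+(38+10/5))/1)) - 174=27550319013/36933962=745.93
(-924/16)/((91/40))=-330/13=-25.38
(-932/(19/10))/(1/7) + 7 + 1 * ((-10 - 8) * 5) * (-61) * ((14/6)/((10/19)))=397334/19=20912.32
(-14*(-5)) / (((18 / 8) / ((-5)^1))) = -1400 / 9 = -155.56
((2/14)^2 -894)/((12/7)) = -43805/84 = -521.49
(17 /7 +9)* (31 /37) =9.58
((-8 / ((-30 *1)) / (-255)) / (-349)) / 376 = 1 / 125482950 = 0.00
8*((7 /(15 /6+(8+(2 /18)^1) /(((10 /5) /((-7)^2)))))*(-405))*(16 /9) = -362880 /1811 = -200.38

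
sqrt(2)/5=0.28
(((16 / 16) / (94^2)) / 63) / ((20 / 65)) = 13 / 2226672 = 0.00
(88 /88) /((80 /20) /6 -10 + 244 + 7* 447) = 3 /10091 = 0.00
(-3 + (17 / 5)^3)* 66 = 299508 / 125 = 2396.06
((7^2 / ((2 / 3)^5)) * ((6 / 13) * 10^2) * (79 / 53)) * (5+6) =776038725 / 2756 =281581.54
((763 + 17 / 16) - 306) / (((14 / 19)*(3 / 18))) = 59679 / 16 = 3729.94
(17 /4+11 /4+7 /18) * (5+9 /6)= 48.03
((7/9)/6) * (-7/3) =-49/162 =-0.30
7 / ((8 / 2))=7 / 4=1.75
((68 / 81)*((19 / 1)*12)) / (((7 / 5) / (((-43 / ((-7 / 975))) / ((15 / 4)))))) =288891200 / 1323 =218360.70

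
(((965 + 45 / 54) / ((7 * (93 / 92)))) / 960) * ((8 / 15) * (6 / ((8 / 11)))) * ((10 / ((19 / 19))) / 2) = 293227 / 93744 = 3.13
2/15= 0.13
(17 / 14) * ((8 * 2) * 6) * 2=1632 / 7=233.14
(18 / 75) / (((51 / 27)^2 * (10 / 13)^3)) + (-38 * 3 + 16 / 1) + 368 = 975908871 / 3612500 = 270.15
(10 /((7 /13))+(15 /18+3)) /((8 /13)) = 12233 /336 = 36.41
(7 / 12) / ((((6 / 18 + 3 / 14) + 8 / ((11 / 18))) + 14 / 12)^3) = 0.00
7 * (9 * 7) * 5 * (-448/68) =-246960/17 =-14527.06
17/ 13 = 1.31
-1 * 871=-871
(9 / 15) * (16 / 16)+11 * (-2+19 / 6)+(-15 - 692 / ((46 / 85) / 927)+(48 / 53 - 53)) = -43350243683 / 36570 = -1185404.53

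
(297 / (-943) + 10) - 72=-58763 / 943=-62.31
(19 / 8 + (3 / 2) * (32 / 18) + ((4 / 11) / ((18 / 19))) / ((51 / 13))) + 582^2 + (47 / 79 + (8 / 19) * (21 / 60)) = 102683240283347 / 303141960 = 338729.88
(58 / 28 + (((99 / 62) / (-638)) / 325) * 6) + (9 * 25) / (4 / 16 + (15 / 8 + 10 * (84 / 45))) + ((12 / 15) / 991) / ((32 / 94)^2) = 834996567037263 / 64728458849600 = 12.90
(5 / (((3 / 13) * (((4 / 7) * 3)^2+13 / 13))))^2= 10144225 / 335241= 30.26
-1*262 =-262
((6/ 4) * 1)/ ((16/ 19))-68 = -2119/ 32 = -66.22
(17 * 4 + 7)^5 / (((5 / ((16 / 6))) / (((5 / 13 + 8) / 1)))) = 137953125000 / 13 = 10611778846.15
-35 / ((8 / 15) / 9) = -590.62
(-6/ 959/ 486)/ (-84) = 1/ 6525036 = 0.00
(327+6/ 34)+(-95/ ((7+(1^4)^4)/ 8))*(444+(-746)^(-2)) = -395960022583/ 9460772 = -41852.82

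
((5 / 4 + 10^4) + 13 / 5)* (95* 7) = 26610241 / 4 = 6652560.25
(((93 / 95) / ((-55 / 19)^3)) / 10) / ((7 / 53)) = -1779369 / 58231250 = -0.03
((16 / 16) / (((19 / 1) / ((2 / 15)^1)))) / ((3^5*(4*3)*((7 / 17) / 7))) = 17 / 415530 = 0.00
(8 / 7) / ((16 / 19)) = 19 / 14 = 1.36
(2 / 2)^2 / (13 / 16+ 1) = 16 / 29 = 0.55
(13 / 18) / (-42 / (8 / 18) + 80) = -13 / 261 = -0.05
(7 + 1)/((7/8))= 64/7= 9.14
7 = 7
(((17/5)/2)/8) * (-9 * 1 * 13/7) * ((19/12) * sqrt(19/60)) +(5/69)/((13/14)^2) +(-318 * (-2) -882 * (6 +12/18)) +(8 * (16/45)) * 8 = -5224.33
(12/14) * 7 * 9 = 54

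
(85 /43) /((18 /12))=170 /129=1.32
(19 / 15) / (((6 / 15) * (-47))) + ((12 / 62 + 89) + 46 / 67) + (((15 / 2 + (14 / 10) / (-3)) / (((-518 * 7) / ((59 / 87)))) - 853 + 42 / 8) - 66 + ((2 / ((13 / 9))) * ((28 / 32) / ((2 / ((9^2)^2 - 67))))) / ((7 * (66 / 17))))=-179455754909473681 / 264221829111240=-679.19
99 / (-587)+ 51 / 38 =26175 / 22306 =1.17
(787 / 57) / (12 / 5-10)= -1.82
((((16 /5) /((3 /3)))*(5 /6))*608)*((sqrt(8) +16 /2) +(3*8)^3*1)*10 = 97280*sqrt(2) /3 +672788480 /3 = 224308684.90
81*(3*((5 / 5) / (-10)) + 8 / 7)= 4779 / 70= 68.27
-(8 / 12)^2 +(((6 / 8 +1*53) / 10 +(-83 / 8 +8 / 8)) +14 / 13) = -394 / 117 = -3.37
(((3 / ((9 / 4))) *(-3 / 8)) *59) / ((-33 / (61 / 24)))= 3599 / 1584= 2.27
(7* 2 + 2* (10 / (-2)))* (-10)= -40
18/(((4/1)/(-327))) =-2943/2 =-1471.50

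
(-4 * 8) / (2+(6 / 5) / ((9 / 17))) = -15 / 2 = -7.50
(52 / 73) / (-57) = -52 / 4161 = -0.01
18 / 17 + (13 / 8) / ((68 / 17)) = 797 / 544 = 1.47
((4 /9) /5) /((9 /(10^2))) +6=566 /81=6.99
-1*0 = 0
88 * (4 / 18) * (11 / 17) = 1936 / 153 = 12.65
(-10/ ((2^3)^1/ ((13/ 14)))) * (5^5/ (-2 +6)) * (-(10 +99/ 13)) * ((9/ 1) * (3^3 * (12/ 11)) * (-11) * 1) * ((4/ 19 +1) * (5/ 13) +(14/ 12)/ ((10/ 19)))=-6912574678125/ 55328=-124938090.63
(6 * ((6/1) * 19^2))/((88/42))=68229/11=6202.64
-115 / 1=-115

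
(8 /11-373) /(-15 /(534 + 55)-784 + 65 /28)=67534740 /141810493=0.48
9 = 9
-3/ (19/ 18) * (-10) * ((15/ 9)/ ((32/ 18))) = 2025/ 76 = 26.64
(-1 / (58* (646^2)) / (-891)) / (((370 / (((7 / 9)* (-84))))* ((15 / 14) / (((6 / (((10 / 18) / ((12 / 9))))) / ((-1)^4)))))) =-1372 / 12467876268375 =-0.00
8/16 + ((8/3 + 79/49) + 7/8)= 6649/1176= 5.65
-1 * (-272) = 272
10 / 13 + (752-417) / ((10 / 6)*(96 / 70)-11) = -29875 / 793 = -37.67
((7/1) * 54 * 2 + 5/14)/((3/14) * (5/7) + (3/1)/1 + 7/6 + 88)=222369/27142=8.19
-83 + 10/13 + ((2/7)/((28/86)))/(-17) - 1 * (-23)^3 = 130865407/10829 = 12084.72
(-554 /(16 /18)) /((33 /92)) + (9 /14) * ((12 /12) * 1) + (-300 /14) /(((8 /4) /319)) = -793833 /154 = -5154.76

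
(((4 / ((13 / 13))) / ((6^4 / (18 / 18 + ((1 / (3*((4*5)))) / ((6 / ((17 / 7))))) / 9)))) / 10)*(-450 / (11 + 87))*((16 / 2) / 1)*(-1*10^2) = 567425 / 500094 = 1.13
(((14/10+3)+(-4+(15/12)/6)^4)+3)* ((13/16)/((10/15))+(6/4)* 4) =27346589809/17694720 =1545.47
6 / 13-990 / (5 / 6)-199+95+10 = -16660 / 13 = -1281.54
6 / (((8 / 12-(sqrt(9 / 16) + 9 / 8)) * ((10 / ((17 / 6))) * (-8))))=51 / 290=0.18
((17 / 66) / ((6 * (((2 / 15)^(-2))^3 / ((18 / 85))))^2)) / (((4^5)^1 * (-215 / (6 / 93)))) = -4 / 1347583308013916015625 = -0.00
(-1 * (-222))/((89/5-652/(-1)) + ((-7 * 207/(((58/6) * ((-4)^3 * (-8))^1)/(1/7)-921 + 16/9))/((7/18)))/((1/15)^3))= 67384770/90130493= 0.75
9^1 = 9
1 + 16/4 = 5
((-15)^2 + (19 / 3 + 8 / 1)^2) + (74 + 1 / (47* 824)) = 175825129 / 348552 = 504.44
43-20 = 23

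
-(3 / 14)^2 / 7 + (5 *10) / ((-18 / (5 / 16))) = -43199 / 49392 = -0.87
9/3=3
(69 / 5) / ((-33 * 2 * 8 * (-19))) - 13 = -217337 / 16720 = -13.00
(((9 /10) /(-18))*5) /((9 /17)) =-17 /36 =-0.47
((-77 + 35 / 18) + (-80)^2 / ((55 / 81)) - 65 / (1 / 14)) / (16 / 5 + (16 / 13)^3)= 1666.63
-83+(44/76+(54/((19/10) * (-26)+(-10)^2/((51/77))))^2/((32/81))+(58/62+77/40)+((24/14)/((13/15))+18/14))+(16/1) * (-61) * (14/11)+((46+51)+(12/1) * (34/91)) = -9623055636283014539/7911876490538020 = -1216.28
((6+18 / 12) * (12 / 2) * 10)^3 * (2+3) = 455625000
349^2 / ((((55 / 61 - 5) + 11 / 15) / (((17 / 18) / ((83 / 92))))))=-29050756510 / 766671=-37892.08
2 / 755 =0.00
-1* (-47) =47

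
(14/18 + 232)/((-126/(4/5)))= -838/567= -1.48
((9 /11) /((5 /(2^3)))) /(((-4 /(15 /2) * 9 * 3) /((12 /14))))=-6 /77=-0.08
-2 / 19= -0.11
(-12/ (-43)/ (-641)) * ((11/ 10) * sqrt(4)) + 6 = 826758/ 137815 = 6.00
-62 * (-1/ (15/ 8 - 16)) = -496/ 113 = -4.39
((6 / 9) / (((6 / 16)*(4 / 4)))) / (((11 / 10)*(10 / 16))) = 256 / 99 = 2.59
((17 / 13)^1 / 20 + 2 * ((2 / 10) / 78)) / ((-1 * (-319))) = 1 / 4524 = 0.00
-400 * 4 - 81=-1681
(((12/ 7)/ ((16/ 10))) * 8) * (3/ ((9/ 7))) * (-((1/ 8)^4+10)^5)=-576531124483658875904005/ 288230376151711744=-2000244.15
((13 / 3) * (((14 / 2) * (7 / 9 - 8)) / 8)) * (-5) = 29575 / 216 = 136.92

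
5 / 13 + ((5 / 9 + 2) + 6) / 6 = 1.81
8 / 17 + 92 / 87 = 2260 / 1479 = 1.53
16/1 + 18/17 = 290/17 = 17.06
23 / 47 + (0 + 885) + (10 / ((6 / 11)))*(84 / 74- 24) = 810896 / 1739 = 466.30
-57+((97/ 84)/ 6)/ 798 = -22924847/ 402192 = -57.00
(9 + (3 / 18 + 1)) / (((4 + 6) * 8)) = 61 / 480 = 0.13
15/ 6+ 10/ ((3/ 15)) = 105/ 2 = 52.50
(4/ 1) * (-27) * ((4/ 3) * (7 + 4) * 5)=-7920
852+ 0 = 852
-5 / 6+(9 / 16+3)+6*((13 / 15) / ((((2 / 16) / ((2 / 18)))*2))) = 3629 / 720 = 5.04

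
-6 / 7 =-0.86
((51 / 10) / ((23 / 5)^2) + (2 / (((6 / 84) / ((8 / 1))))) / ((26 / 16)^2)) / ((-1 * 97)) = -15210583 / 17343794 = -0.88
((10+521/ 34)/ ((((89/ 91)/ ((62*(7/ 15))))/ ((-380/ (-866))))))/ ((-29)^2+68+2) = 215360782/ 596822519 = 0.36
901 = 901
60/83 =0.72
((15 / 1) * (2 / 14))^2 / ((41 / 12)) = 2700 / 2009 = 1.34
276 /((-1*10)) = -138 /5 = -27.60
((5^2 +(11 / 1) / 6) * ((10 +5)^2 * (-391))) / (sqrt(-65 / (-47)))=-944265 * sqrt(3055) / 26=-2007364.09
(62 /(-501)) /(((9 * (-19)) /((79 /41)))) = 4898 /3512511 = 0.00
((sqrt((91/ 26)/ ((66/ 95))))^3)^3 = 195562950625* sqrt(21945)/ 20037321216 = 1445.82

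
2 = 2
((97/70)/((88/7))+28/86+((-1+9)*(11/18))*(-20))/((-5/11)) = 33150781/154800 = 214.15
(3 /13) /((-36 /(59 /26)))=-59 /4056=-0.01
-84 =-84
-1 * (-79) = 79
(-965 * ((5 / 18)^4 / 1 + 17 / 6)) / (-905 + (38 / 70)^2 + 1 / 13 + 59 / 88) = 50384710250875 / 16623036743202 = 3.03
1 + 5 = 6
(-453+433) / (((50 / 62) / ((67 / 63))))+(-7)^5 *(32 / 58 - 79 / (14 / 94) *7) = 569979163573 / 9135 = 62395091.80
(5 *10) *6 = 300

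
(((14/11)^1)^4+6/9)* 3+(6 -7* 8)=-587520/14641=-40.13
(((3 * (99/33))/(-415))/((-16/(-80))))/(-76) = 9/6308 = 0.00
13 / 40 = 0.32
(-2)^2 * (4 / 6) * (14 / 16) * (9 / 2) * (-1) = -21 / 2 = -10.50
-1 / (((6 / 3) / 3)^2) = -9 / 4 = -2.25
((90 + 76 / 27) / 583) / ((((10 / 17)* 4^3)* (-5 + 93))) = 21301 / 443266560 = 0.00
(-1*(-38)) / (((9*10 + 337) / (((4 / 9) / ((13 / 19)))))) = 2888 / 49959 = 0.06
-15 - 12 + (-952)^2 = 906277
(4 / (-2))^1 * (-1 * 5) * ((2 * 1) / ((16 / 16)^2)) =20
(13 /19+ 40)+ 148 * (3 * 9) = 76697 /19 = 4036.68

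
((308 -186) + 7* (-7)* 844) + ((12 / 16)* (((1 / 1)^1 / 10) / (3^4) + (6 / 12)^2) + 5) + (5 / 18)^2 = -267162199 / 6480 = -41228.73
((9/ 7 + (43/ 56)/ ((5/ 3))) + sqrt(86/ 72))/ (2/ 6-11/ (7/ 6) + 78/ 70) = -1467/ 6704-35 * sqrt(43)/ 1676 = -0.36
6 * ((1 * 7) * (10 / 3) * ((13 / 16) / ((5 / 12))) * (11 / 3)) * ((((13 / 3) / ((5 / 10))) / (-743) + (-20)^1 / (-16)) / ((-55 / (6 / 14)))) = -143533 / 14860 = -9.66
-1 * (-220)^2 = -48400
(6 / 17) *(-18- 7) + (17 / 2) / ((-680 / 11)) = -12187 / 1360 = -8.96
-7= -7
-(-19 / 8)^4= -130321 / 4096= -31.82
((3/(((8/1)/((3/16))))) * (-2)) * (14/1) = -63/32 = -1.97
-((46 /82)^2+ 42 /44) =-1.27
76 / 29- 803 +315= -14076 / 29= -485.38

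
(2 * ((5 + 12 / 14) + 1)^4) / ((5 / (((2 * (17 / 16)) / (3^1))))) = 7520256 / 12005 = 626.43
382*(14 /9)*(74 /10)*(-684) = -15038576 /5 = -3007715.20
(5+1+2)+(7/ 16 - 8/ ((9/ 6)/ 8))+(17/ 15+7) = -6263/ 240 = -26.10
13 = 13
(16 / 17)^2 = 0.89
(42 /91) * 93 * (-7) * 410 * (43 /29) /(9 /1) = -7651420 /377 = -20295.54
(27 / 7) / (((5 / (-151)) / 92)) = -10716.69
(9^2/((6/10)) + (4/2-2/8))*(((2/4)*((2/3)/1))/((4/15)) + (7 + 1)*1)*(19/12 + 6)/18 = 1841749/3456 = 532.91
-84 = -84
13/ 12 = 1.08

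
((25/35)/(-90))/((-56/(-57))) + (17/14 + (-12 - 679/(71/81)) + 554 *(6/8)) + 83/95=-5854759819/15864240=-369.05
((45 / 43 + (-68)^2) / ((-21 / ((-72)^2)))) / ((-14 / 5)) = 122735520 / 301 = 407759.20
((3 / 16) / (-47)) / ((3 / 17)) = -17 / 752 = -0.02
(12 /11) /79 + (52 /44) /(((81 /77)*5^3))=200579 /8798625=0.02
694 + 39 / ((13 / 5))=709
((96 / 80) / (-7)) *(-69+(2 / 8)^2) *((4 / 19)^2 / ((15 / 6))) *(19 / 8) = 0.50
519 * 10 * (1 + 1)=10380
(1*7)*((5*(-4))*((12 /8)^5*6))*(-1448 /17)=9236430 /17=543319.41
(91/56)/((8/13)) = 169/64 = 2.64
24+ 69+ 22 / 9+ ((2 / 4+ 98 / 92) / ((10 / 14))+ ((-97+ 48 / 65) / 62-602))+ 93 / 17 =-7097113787 / 14181570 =-500.45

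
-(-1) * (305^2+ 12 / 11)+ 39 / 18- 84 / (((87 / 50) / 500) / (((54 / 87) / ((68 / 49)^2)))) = 1367496073385 / 16041234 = 85248.81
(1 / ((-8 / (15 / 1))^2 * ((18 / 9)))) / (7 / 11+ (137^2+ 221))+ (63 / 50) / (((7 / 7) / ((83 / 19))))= 5.50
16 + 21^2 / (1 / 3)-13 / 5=6682 / 5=1336.40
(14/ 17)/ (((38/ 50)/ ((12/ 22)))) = 2100/ 3553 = 0.59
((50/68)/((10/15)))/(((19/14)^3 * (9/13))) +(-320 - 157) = -166635943/349809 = -476.36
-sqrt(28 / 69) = -2 * sqrt(483) / 69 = -0.64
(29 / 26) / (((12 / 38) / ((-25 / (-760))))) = 145 / 1248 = 0.12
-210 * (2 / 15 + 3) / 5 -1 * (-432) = 1502 / 5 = 300.40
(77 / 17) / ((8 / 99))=7623 / 136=56.05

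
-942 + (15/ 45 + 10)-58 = -2969/ 3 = -989.67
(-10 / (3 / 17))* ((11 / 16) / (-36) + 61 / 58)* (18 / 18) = -1466165 / 25056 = -58.52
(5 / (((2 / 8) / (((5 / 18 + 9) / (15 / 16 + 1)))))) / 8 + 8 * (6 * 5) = 70300 / 279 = 251.97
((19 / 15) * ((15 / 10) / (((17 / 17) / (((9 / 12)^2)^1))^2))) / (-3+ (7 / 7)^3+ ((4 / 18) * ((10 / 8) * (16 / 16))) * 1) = -13851 / 39680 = -0.35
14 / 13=1.08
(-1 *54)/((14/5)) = -135/7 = -19.29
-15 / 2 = -7.50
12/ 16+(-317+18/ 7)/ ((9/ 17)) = -149479/ 252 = -593.17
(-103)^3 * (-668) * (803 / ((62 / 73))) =21394224380342 / 31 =690136270333.61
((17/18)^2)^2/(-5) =-83521/524880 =-0.16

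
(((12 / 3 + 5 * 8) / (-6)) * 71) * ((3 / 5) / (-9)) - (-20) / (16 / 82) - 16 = 10909 / 90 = 121.21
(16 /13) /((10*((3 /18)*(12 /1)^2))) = 1 /195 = 0.01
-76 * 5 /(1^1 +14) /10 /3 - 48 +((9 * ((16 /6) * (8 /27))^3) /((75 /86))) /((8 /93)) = 15254098 /1476225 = 10.33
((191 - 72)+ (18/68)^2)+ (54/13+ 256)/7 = 156.23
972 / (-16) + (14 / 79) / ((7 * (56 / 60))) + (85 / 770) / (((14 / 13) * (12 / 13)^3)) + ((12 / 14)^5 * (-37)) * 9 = -21670273519687 / 100951716096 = -214.66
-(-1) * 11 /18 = 11 /18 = 0.61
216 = 216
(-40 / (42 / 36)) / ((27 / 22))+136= 6808 / 63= 108.06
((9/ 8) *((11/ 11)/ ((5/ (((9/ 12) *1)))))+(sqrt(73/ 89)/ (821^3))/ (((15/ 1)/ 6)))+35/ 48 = 2 *sqrt(6497)/ 246257509145+431/ 480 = 0.90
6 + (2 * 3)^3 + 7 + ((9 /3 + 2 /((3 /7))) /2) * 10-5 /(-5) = 805 /3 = 268.33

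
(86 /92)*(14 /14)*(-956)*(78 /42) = -267202 /161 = -1659.64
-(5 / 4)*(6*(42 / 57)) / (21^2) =-5 / 399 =-0.01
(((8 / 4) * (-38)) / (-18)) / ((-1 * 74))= -19 / 333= -0.06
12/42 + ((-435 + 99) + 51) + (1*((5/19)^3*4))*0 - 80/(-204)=-284.32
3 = 3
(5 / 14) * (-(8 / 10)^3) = -32 / 175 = -0.18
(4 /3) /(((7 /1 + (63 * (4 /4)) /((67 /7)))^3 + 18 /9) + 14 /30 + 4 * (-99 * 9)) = -6015260 /4764096749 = -0.00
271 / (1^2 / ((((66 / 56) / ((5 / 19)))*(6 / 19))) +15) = 26829 / 1555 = 17.25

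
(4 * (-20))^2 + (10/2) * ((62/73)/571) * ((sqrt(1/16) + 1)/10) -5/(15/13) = 3199087349/500196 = 6395.67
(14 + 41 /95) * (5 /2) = 1371 /38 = 36.08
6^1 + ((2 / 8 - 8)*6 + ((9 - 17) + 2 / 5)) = -481 / 10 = -48.10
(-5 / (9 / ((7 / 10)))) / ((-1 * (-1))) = -7 / 18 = -0.39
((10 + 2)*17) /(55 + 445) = 51 /125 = 0.41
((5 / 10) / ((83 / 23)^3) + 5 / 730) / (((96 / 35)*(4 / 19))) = 485442685 / 16028333184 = 0.03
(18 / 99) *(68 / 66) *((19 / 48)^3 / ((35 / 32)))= 116603 / 10977120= 0.01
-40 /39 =-1.03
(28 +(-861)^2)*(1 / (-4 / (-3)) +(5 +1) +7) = 40774195 / 4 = 10193548.75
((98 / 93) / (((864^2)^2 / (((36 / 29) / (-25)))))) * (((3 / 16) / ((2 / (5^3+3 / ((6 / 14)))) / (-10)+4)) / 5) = -77 / 87438411812044800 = -0.00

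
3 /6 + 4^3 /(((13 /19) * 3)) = 2471 /78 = 31.68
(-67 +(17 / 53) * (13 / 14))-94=-119241 / 742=-160.70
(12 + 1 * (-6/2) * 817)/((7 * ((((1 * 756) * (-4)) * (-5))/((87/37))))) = -7859/145040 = -0.05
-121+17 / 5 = -588 / 5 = -117.60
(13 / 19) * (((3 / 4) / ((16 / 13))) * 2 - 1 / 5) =2119 / 3040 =0.70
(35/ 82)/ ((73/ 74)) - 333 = -332.57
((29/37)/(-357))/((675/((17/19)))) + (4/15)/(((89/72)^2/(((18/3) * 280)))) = 23143092711091/78932963025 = 293.20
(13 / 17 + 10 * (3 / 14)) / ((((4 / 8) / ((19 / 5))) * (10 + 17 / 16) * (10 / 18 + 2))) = 631104 / 807415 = 0.78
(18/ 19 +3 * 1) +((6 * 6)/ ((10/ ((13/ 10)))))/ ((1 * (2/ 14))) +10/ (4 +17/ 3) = 519894/ 13775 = 37.74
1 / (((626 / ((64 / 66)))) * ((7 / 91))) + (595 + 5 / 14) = 86095127 / 144606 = 595.38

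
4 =4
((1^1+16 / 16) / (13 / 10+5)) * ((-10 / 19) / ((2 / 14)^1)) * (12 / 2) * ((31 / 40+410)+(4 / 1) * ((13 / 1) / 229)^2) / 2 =-4308425555 / 2989137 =-1441.36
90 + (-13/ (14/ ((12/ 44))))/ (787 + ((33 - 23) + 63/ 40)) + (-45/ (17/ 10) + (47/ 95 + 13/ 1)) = 1058683706/ 13744885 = 77.02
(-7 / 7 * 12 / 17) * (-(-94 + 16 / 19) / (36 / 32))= -18880 / 323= -58.45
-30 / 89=-0.34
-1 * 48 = -48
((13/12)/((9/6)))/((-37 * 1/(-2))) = 13/333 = 0.04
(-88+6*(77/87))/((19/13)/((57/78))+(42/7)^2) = -1199/551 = -2.18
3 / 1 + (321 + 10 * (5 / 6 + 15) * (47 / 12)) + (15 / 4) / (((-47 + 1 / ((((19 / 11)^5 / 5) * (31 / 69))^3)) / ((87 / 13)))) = 943.60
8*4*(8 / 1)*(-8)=-2048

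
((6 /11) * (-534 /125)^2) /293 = 0.03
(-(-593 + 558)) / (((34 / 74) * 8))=1295 / 136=9.52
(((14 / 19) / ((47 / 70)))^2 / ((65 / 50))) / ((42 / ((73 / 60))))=2503900 / 93301533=0.03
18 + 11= 29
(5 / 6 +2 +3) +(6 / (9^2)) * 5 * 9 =55 / 6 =9.17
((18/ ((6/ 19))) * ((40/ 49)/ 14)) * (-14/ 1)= -2280/ 49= -46.53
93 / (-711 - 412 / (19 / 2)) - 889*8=-101938063 / 14333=-7112.12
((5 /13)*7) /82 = 35 /1066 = 0.03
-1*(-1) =1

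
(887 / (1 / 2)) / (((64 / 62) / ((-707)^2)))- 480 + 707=13744351585 / 16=859021974.06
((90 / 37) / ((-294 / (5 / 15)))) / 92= -5 / 166796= -0.00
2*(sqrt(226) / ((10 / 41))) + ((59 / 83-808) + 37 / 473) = -31690294 / 39259 + 41*sqrt(226) / 5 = -683.94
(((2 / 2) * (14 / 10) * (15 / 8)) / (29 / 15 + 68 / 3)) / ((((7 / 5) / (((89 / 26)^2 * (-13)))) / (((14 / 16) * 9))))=-12475575 / 136448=-91.43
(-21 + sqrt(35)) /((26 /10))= -105 /13 + 5 * sqrt(35) /13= -5.80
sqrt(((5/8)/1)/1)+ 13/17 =1.56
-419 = -419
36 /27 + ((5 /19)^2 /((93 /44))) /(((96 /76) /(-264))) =-3248 /589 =-5.51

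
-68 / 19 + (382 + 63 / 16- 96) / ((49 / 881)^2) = 68408994413 / 729904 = 93723.28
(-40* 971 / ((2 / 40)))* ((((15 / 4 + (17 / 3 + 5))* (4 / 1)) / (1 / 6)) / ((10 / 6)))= -161263680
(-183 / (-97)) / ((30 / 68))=2074 / 485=4.28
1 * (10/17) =10/17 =0.59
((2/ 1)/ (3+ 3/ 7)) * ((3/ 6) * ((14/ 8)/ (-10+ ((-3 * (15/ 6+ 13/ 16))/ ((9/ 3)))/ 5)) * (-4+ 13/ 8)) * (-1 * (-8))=4655/ 5118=0.91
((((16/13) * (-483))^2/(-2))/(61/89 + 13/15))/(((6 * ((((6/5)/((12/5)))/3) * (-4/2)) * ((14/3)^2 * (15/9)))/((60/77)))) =4118645880/3370367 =1222.02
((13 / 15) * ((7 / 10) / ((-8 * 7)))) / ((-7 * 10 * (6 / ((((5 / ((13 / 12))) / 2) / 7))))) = 1 / 117600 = 0.00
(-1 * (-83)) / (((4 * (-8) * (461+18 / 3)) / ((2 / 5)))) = -83 / 37360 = -0.00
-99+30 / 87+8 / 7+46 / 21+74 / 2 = -5074 / 87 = -58.32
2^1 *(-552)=-1104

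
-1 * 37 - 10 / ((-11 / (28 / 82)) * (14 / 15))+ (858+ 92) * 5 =2125713 / 451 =4713.33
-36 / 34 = -18 / 17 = -1.06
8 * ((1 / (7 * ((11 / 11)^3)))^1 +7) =400 / 7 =57.14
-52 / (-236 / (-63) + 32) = -819 / 563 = -1.45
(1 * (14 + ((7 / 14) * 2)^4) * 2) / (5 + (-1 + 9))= 30 / 13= 2.31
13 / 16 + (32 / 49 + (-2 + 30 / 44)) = 1271 / 8624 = 0.15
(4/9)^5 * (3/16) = 64/19683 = 0.00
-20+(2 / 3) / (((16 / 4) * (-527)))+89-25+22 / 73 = 10225835 / 230826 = 44.30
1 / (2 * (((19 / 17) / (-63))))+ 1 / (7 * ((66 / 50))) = -246451 / 8778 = -28.08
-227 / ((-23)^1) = 227 / 23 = 9.87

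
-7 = -7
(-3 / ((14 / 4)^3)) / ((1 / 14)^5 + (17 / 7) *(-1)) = 12544 / 435381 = 0.03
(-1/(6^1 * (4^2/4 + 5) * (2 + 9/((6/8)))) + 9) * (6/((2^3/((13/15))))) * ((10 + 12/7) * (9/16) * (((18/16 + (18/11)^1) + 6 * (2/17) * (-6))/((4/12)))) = -32633991/191488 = -170.42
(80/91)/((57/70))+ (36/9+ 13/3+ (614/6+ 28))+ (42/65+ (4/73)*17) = 141.32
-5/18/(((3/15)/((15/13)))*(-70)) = 25/1092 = 0.02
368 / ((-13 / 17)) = -6256 / 13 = -481.23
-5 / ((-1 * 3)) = 5 / 3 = 1.67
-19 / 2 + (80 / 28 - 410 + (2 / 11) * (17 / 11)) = -705317 / 1694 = -416.36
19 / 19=1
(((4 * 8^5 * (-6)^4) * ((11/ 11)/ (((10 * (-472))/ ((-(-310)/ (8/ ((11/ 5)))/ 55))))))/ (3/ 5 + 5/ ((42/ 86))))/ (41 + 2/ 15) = -125.13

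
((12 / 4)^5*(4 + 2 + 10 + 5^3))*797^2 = 21764165967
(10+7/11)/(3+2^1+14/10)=585/352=1.66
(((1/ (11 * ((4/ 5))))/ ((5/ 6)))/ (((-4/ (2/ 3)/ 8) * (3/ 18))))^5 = -248832/ 161051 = -1.55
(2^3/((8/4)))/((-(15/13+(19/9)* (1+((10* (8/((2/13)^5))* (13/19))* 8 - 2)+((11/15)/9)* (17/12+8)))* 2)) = -379080/2033052076381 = -0.00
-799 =-799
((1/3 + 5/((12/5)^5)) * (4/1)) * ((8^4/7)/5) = 1577104/8505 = 185.43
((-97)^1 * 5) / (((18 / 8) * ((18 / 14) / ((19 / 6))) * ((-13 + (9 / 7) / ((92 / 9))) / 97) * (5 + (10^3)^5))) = 1611799336 / 402942600000002014713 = 0.00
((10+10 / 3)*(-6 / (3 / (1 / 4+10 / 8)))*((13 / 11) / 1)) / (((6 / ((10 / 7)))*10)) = -260 / 231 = -1.13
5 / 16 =0.31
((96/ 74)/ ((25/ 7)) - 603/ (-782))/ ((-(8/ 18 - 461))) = 7384743/ 2998285750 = 0.00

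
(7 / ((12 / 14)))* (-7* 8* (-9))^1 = 4116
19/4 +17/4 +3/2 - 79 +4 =-129/2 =-64.50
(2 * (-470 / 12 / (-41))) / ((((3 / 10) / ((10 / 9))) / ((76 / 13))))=1786000 / 43173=41.37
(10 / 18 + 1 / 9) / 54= 1 / 81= 0.01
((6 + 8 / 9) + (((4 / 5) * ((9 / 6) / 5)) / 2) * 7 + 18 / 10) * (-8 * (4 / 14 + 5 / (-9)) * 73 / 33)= 45.50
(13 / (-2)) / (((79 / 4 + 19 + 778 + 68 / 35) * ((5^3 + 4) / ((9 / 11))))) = -2730 / 54213841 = -0.00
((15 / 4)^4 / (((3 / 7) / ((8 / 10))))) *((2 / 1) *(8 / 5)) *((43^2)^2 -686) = 16150593375 / 4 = 4037648343.75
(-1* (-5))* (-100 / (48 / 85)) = -10625 / 12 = -885.42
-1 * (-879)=879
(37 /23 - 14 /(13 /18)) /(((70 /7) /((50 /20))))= -5315 /1196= -4.44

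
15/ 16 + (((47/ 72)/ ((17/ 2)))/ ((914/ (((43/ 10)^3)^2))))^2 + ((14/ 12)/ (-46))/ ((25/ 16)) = 8660161552311559719205607/ 7196528866752000000000000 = 1.20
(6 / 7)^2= 36 / 49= 0.73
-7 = -7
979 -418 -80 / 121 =67801 / 121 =560.34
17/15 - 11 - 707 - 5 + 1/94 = -1017817/1410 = -721.86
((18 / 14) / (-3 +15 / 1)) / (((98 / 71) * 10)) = 213 / 27440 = 0.01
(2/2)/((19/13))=13/19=0.68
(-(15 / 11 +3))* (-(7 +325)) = 1448.73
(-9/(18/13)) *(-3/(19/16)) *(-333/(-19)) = 103896/361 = 287.80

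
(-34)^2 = 1156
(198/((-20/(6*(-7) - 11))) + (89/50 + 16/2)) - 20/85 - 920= -163946/425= -385.76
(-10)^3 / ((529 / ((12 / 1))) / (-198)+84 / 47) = -111672000 / 174721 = -639.14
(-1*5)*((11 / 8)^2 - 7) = 1635 / 64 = 25.55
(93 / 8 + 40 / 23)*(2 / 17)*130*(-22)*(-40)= 70327400 / 391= 179865.47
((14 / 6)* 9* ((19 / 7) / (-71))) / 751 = -57 / 53321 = -0.00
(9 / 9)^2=1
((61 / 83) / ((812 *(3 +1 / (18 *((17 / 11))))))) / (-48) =-3111 / 500887072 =-0.00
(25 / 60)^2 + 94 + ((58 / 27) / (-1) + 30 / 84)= 279365 / 3024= 92.38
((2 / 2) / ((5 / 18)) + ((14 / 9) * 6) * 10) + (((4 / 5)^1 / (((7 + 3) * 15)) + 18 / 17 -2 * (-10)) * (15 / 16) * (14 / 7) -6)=332593 / 2550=130.43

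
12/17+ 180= 3072/17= 180.71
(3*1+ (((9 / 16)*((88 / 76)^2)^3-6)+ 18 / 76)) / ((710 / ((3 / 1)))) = -397314009 / 66805151020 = -0.01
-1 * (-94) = 94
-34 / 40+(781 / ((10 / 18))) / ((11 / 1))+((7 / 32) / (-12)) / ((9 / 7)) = 2193451 / 17280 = 126.94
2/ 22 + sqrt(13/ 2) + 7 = sqrt(26)/ 2 + 78/ 11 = 9.64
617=617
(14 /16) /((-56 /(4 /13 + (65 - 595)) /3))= 10329 /416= 24.83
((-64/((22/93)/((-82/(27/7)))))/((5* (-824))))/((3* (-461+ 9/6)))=142352/140565645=0.00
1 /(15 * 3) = 1 /45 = 0.02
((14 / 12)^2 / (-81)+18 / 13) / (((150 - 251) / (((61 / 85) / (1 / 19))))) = -60095309 / 325440180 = -0.18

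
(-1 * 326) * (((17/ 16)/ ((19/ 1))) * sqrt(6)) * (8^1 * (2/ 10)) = -2771 * sqrt(6)/ 95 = -71.45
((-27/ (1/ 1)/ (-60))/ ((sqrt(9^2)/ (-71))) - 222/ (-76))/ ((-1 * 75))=239/ 28500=0.01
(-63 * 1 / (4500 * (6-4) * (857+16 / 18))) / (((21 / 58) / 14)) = -87 / 275750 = -0.00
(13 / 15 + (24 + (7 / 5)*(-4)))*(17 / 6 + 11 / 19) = 112421 / 1710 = 65.74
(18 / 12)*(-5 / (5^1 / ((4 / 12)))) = -1 / 2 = -0.50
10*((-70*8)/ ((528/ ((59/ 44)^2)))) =-609175/ 31944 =-19.07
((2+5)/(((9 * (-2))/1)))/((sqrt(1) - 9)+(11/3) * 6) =-1/36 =-0.03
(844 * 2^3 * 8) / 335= 54016 / 335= 161.24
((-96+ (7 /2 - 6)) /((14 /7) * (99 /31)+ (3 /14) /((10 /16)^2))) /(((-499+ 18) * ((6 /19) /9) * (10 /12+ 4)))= 0.17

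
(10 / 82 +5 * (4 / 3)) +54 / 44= 21691 / 2706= 8.02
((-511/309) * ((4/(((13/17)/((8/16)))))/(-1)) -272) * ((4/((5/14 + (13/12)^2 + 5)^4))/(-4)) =370024367505408000/2514641029787809819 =0.15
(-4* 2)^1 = -8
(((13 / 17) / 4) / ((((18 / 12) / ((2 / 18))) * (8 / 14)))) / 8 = 91 / 29376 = 0.00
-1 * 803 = -803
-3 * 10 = -30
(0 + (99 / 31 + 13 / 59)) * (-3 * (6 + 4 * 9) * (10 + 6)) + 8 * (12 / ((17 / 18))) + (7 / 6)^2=-7588495259 / 1119348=-6779.39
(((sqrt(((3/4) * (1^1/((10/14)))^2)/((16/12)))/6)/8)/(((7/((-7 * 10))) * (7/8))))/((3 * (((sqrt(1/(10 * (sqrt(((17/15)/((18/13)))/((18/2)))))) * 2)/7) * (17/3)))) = -7 * 2210^(1/4) * 3^(3/4)/1224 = -0.09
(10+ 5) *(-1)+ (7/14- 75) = -179/2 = -89.50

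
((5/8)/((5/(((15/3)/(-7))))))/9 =-5/504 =-0.01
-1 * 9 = -9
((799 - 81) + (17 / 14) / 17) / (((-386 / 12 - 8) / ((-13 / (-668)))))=-392067 / 1126916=-0.35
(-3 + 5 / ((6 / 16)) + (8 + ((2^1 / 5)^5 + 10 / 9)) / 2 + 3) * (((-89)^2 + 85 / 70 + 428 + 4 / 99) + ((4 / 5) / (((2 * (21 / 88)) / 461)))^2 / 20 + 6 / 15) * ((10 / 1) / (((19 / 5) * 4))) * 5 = 23318483059309607 / 10369012500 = 2248862.47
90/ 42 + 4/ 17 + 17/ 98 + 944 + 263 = 2015113/ 1666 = 1209.55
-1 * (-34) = 34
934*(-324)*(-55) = 16643880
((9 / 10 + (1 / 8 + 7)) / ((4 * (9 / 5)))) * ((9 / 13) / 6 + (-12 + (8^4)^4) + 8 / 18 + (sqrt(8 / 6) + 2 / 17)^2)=107 * sqrt(3) / 612 + 2036747864928652991449 / 6492096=313727317792074.39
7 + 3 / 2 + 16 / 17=321 / 34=9.44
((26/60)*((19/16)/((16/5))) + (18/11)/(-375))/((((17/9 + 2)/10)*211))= 991227/519904000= 0.00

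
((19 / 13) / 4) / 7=0.05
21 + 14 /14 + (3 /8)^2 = 1417 /64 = 22.14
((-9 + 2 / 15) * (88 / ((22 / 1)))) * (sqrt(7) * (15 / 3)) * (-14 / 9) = 7448 * sqrt(7) / 27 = 729.84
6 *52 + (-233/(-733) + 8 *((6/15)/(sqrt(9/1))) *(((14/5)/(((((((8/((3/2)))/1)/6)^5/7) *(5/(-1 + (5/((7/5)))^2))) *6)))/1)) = 958998917/2932000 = 327.08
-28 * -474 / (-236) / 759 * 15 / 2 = -0.56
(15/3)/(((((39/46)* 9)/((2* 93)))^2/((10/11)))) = 406695200/150579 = 2700.88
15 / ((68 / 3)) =45 / 68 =0.66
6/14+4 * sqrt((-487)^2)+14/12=81883/42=1949.60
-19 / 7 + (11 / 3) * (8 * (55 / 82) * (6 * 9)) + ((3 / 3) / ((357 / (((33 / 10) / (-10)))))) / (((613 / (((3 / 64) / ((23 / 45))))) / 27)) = 93308706619061 / 88049946880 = 1059.72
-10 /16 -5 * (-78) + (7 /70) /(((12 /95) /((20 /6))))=28225 /72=392.01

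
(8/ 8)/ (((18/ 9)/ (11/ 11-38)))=-37/ 2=-18.50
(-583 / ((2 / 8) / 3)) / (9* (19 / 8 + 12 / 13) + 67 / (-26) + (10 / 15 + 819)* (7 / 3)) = -6548256 / 1815523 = -3.61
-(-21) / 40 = 0.52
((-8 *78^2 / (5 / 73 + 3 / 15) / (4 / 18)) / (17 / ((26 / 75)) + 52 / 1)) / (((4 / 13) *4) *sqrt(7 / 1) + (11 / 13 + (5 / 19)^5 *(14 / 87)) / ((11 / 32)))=9485176108771360438021937070 / 2167001452549404451394281 - 4741450027179106733376312285 *sqrt(7) / 2167001452549404451394281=-1411.87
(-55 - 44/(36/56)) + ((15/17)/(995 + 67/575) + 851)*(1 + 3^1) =71799445025/21886344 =3280.56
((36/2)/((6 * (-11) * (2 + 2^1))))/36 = -1/528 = -0.00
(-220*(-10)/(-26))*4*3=-13200/13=-1015.38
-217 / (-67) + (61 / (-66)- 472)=-2076949 / 4422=-469.69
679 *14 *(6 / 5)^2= 342216 / 25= 13688.64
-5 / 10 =-1 / 2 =-0.50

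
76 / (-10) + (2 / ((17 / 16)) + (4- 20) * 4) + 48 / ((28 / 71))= 30938 / 595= 52.00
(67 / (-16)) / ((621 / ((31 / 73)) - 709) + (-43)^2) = -2077 / 1290768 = -0.00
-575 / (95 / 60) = -6900 / 19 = -363.16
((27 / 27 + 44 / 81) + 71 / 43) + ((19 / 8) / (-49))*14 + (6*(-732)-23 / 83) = -35532887783 / 8094492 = -4389.76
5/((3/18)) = 30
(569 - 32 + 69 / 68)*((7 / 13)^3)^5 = 173689537841264655 / 3480640724958171476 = 0.05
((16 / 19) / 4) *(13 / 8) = 13 / 38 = 0.34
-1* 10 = -10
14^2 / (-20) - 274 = -1419 / 5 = -283.80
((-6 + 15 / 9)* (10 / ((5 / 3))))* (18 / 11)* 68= -31824 / 11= -2893.09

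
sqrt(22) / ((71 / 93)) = 93* sqrt(22) / 71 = 6.14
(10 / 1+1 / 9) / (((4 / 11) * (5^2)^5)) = 1001 / 351562500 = 0.00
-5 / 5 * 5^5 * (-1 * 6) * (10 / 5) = 37500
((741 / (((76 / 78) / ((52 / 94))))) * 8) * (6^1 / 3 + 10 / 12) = 448188 / 47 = 9535.91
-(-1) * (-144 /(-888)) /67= 6 /2479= 0.00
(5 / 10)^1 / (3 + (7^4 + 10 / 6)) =3 / 14434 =0.00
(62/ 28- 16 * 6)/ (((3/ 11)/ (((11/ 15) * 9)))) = -158873/ 70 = -2269.61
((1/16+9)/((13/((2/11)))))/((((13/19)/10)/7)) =96425/7436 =12.97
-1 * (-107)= 107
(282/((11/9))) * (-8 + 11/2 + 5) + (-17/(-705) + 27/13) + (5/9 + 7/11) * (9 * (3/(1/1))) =5600741/9165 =611.10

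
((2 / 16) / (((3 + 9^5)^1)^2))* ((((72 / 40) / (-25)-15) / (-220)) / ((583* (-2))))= -157 / 74543401695840000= -0.00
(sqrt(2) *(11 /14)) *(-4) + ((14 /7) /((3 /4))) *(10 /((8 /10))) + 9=127 /3 - 22 *sqrt(2) /7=37.89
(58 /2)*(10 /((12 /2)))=145 /3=48.33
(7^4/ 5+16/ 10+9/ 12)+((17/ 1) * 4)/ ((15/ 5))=30313/ 60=505.22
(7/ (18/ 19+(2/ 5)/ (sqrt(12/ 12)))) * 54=17955/ 64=280.55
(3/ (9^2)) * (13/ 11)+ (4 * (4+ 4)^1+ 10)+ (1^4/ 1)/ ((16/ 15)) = 204247/ 4752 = 42.98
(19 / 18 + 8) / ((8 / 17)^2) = 47107 / 1152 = 40.89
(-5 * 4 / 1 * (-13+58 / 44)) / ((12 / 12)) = 2570 / 11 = 233.64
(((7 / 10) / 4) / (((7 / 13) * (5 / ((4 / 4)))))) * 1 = 13 / 200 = 0.06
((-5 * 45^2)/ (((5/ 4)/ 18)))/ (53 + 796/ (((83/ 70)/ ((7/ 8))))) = -672300/ 2953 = -227.67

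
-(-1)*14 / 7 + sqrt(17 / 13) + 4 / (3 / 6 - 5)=2.25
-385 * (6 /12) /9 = -385 /18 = -21.39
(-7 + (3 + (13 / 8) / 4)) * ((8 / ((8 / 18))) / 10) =-207 / 32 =-6.47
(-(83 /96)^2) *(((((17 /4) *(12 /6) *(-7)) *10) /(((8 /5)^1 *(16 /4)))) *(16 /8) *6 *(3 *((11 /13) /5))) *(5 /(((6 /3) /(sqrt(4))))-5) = 0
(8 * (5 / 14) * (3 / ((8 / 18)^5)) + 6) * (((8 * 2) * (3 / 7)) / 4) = 2689461 / 3136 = 857.61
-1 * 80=-80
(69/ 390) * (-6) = -69/ 65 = -1.06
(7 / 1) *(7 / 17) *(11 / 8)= 539 / 136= 3.96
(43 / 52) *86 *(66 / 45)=20339 / 195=104.30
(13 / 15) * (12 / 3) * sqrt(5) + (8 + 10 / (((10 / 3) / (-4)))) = -4 + 52 * sqrt(5) / 15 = 3.75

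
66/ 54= 11/ 9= 1.22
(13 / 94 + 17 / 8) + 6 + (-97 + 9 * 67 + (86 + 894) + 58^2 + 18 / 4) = 1828399 / 376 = 4862.76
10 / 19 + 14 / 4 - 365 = -13717 / 38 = -360.97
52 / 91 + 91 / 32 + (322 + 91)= 93277 / 224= 416.42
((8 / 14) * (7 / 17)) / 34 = 2 / 289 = 0.01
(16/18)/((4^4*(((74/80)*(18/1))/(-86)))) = -215/11988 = -0.02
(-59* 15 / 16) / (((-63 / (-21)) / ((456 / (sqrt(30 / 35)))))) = -5605* sqrt(42) / 4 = -9081.14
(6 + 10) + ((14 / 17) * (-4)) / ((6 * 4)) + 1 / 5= 4096 / 255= 16.06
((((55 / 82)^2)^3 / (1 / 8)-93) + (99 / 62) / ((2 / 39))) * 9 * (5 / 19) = -3240809973272115 / 22382491183592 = -144.79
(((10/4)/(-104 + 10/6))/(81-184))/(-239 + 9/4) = -0.00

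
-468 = -468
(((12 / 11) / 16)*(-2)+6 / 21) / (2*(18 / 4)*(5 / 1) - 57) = -23 / 1848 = -0.01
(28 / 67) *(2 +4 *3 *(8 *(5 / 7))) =1976 / 67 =29.49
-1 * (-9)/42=3/14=0.21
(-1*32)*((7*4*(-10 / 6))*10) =44800 / 3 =14933.33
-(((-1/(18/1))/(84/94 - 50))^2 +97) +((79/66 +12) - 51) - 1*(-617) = 9154482102901/18984943296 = 482.20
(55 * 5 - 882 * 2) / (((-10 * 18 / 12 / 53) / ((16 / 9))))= 1262672 / 135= 9353.13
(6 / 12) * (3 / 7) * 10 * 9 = 135 / 7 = 19.29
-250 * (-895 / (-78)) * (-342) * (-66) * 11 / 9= -1028802500 / 13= -79138653.85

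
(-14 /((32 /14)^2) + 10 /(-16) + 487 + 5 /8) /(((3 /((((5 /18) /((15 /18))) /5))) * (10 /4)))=61993 /14400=4.31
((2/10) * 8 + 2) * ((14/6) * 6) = 252/5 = 50.40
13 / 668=0.02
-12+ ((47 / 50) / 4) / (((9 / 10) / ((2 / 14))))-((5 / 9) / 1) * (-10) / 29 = -430117 / 36540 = -11.77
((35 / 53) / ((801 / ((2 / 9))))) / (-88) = -35 / 16811388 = -0.00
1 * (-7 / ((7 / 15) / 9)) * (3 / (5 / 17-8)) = 6885 / 131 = 52.56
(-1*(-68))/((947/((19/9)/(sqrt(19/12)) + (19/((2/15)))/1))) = 136*sqrt(57)/8523 + 9690/947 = 10.35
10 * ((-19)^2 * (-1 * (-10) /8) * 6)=27075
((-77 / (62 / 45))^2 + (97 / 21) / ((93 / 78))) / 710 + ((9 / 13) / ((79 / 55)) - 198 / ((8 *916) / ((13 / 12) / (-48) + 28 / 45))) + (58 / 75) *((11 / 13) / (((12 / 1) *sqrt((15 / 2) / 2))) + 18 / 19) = 319 *sqrt(15) / 43875 + 918374231101000301 / 163908140490931200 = 5.63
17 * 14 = 238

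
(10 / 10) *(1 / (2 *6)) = 1 / 12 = 0.08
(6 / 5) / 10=3 / 25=0.12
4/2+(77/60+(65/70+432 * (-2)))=-361111/420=-859.79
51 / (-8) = -51 / 8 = -6.38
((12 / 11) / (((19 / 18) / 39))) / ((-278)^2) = 2106 / 4038089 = 0.00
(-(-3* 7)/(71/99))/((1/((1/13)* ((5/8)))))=10395/7384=1.41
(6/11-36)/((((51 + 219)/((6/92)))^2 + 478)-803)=-78/37706405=-0.00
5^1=5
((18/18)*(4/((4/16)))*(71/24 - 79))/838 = -1825/1257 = -1.45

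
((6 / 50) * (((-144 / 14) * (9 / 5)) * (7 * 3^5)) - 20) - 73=-484017 / 125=-3872.14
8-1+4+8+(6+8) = 33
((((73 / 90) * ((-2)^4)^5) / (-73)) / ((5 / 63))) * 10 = -7340032 / 5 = -1468006.40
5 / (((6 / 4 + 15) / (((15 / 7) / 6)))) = 25 / 231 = 0.11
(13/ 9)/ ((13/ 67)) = 67/ 9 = 7.44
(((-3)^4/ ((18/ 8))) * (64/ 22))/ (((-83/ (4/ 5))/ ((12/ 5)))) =-55296/ 22825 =-2.42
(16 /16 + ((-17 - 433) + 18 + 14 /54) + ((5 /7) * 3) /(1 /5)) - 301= -136274 /189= -721.03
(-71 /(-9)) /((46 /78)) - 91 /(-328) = 309023 /22632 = 13.65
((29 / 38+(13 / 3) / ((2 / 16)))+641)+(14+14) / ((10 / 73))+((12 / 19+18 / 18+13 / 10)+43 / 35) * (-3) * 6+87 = 3562859 / 3990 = 892.95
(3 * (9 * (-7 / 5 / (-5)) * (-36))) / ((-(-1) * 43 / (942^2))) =-6037624656 / 1075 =-5616395.03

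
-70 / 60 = -7 / 6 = -1.17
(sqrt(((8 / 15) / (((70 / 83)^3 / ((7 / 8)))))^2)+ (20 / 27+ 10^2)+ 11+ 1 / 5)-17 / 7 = 729569083 / 6615000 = 110.29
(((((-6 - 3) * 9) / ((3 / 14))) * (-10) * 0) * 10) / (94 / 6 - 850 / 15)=0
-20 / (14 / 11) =-110 / 7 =-15.71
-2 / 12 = -1 / 6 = -0.17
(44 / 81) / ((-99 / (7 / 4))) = -7 / 729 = -0.01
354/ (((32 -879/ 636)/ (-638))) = -47880624/ 6491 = -7376.46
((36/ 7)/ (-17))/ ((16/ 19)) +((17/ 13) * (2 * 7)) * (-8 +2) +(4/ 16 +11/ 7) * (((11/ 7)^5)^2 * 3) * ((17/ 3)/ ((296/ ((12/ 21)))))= -94814764163430075/ 905441643540616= -104.72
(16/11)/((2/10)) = 80/11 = 7.27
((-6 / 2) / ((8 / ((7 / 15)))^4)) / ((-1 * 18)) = 2401 / 1244160000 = 0.00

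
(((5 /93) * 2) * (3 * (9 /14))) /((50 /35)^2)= 63 /620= 0.10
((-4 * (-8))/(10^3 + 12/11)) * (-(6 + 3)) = -792/2753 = -0.29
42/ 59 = 0.71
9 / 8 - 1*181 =-1439 / 8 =-179.88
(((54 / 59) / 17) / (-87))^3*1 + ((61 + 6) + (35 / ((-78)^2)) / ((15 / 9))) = 3343966510213684853 / 49907376807528084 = 67.00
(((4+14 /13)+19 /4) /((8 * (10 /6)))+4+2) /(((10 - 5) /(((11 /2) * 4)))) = 154143 /5200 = 29.64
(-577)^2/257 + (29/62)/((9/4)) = 92902097/71703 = 1295.65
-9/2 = -4.50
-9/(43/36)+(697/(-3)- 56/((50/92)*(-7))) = -726103/3225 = -225.15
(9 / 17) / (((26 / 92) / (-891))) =-368874 / 221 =-1669.11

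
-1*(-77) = 77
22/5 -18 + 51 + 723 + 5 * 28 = 4502/5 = 900.40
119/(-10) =-119/10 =-11.90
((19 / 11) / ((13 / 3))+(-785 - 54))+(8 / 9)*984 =15472 / 429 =36.07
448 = 448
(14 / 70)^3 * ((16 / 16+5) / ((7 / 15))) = 18 / 175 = 0.10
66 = 66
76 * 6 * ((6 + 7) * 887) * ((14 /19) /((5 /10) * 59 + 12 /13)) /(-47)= -14390688 /5311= -2709.60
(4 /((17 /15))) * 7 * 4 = 1680 /17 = 98.82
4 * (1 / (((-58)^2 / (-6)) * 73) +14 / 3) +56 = 13752014 / 184179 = 74.67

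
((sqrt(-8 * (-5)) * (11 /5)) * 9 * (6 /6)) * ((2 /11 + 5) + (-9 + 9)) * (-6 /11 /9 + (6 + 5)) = 7098.57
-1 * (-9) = 9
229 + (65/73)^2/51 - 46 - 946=-762.98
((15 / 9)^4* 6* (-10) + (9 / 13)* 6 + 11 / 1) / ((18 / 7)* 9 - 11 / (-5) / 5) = -27506675 / 1448577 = -18.99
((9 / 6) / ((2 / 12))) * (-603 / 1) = -5427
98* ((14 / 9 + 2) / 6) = 1568 / 27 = 58.07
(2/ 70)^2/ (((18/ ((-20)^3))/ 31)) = -4960/ 441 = -11.25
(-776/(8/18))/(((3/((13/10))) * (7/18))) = -68094/35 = -1945.54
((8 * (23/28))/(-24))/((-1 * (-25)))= -0.01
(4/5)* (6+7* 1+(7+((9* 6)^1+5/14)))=2082/35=59.49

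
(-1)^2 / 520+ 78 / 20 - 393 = -202331 / 520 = -389.10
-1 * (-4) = 4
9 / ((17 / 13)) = 117 / 17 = 6.88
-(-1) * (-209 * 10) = -2090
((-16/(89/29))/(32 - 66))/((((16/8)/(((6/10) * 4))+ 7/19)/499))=13197552/207281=63.67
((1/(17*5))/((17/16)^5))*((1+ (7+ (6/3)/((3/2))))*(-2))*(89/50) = -2613051392/9051588375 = -0.29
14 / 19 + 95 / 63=2687 / 1197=2.24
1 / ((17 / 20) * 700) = 0.00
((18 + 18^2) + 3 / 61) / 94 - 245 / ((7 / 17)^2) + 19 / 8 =-33004587 / 22936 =-1438.99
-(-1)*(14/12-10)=-53/6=-8.83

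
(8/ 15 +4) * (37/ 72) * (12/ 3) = 1258/ 135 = 9.32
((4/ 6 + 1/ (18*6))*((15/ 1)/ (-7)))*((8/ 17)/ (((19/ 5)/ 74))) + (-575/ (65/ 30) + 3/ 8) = -588929189/ 2116296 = -278.28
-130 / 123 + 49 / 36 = 449 / 1476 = 0.30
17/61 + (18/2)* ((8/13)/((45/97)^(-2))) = 10973189/7461337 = 1.47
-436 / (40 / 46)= -501.40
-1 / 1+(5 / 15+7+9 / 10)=217 / 30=7.23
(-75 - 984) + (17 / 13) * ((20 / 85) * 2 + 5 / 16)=-220059 / 208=-1057.98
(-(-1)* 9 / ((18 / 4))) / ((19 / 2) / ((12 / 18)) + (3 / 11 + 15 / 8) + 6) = 176 / 1971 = 0.09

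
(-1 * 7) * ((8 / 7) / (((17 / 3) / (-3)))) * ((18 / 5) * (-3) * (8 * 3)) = -93312 / 85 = -1097.79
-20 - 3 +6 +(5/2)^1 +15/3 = -19/2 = -9.50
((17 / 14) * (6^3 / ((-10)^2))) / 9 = 51 / 175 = 0.29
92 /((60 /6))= 46 /5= 9.20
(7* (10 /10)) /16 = 7 /16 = 0.44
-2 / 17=-0.12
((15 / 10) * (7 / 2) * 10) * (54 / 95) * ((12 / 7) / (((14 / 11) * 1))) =5346 / 133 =40.20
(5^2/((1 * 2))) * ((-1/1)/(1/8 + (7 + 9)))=-100/129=-0.78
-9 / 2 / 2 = -9 / 4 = -2.25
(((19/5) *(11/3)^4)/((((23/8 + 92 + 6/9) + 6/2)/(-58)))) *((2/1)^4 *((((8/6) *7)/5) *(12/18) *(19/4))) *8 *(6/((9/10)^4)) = -63923600097280/22851963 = -2797291.42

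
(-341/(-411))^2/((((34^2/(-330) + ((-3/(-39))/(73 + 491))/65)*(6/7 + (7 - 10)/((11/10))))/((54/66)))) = 71118738691/827226632748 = 0.09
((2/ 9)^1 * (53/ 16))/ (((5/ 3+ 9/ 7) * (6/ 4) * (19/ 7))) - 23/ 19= -48739/ 42408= -1.15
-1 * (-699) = 699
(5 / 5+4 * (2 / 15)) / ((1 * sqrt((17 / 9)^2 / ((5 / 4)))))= 69 * sqrt(5) / 170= 0.91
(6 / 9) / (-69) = -0.01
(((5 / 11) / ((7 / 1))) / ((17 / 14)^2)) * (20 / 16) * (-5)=-875 / 3179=-0.28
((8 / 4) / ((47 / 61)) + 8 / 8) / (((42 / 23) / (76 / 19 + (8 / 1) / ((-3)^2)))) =9.63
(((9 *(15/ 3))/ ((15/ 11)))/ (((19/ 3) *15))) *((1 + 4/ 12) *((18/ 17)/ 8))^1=99/ 1615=0.06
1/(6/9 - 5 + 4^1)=-3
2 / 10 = 1 / 5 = 0.20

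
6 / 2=3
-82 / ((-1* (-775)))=-0.11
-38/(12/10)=-95/3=-31.67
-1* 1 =-1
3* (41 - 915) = -2622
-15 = -15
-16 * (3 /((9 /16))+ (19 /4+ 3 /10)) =-2492 /15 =-166.13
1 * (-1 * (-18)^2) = -324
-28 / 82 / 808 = -7 / 16564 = -0.00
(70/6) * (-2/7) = -10/3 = -3.33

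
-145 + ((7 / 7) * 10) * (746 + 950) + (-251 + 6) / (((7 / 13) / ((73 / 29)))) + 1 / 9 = 4089809 / 261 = 15669.77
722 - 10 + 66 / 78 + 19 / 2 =18781 / 26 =722.35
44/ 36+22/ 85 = 1133/ 765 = 1.48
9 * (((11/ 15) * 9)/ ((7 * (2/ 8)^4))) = 76032/ 35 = 2172.34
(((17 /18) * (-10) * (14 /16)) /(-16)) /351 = 595 /404352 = 0.00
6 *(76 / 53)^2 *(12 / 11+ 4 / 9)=1755904 / 92697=18.94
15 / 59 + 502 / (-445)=-22943 / 26255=-0.87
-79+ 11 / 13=-1016 / 13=-78.15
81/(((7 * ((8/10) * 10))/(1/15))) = 27/280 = 0.10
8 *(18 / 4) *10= 360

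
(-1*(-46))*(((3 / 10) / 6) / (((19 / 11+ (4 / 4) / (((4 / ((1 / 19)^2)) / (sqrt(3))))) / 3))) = 15034873128 / 3763668665 - 6027978*sqrt(3) / 3763668665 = 3.99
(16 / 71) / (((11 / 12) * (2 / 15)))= 1440 / 781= 1.84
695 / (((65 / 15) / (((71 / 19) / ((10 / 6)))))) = 88821 / 247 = 359.60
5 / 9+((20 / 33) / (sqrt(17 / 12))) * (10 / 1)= 5 / 9+400 * sqrt(51) / 561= 5.65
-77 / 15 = -5.13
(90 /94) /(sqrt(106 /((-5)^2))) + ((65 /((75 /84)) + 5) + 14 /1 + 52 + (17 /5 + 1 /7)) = 225 * sqrt(106) /4982 + 5157 /35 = 147.81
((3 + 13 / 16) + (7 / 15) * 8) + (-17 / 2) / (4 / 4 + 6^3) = 390947 / 52080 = 7.51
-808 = -808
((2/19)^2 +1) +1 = 726/361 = 2.01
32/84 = 8/21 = 0.38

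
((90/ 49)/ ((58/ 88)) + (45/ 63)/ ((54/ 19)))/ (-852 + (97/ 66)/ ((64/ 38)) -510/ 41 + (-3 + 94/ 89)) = -59887388000/ 17061081464637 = -0.00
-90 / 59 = -1.53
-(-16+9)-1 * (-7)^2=-42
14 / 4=3.50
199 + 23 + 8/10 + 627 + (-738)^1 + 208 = 1599/5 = 319.80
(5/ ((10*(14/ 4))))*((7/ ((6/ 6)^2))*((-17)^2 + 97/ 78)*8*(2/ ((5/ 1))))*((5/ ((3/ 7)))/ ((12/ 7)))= 2218622/ 351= 6320.86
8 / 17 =0.47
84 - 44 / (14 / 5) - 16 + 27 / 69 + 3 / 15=42566 / 805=52.88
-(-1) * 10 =10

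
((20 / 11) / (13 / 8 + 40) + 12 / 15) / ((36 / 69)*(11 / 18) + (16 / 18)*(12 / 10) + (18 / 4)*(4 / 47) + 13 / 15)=16703612 / 52172109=0.32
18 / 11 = 1.64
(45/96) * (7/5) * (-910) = -9555/16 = -597.19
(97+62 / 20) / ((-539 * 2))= -0.09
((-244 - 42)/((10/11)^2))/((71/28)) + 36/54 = -723176/5325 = -135.81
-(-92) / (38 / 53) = 2438 / 19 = 128.32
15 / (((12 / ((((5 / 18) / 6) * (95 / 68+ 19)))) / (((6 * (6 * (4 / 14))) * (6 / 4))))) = 18.21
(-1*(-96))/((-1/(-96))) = 9216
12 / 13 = 0.92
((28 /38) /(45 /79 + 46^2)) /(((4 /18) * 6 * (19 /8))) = 948 /8623207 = 0.00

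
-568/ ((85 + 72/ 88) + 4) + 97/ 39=-2843/ 741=-3.84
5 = 5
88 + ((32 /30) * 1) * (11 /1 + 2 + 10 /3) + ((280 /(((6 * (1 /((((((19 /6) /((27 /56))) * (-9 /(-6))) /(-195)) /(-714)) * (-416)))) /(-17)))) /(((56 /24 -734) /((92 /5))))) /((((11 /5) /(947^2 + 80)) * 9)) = -466382631448 /17601705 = -26496.45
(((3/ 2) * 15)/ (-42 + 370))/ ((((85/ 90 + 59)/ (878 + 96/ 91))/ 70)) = 80993925/ 1150214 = 70.42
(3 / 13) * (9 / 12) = 9 / 52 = 0.17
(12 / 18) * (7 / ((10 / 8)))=56 / 15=3.73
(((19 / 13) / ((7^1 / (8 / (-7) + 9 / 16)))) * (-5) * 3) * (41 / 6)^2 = 798475 / 9408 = 84.87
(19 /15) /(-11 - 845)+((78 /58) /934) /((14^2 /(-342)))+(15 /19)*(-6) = -767510553637 /161893563720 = -4.74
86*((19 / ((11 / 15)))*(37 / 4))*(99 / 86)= 94905 / 4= 23726.25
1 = 1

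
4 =4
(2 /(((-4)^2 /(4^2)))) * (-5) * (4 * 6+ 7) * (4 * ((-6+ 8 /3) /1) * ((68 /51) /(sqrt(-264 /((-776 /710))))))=4960 * sqrt(2272710) /21087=354.60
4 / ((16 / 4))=1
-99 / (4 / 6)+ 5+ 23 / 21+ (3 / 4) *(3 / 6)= -23861 / 168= -142.03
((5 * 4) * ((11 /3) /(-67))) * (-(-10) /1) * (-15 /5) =2200 /67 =32.84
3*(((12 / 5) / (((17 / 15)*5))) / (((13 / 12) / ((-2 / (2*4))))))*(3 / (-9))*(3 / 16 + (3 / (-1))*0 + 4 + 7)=4833 / 4420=1.09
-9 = -9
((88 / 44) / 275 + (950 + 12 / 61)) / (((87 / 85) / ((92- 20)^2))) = 468243804672 / 97295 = 4812619.40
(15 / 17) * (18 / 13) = 1.22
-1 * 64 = -64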